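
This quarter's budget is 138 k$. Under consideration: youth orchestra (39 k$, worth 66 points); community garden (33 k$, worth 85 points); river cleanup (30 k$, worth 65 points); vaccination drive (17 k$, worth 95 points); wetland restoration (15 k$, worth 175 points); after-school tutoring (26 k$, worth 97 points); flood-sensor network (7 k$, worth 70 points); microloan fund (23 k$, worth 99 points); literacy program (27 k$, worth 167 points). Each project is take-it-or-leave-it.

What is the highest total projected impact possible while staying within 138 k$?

703

The ratio ordering already packs tightly: vaccination drive + wetland restoration + after-school tutoring + flood-sensor network + microloan fund + literacy program, 115 k$, 703.
No other feasible combination exceeds 703.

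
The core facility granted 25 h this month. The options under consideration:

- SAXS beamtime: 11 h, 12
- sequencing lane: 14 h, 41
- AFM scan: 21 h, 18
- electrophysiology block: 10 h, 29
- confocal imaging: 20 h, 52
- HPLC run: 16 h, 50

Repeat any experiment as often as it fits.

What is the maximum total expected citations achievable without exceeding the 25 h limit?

By expected citations per h: HPLC run 3.12, sequencing lane 2.93, electrophysiology block 2.90, confocal imaging 2.60 lead.
A density-first pass picks HPLC run — 50 at 16 h.
The 16 h tied up in HPLC run is better spent on sequencing lane + electrophysiology block — total rises to 70 (24 h).
No other feasible combination exceeds 70.

70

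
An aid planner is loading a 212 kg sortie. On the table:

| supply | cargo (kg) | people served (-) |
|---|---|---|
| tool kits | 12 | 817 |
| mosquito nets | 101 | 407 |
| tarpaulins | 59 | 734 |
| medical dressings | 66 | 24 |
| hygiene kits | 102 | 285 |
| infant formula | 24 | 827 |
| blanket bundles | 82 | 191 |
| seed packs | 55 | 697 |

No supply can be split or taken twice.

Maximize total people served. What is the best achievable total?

3075

Best packing: tool kits + tarpaulins + infant formula + seed packs — 150 kg, 3075 total.
Runner-up tool kits + mosquito nets + tarpaulins + infant formula tops out at 2785.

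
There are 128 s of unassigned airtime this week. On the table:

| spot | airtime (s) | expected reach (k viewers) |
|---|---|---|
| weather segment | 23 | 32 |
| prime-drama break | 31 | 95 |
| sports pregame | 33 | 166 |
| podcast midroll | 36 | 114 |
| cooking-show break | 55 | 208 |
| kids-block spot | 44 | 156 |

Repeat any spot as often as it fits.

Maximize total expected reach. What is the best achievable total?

Greedy by ratio would take weather segment + 3×sports pregame: 122 s used, total 530.
Dropping weather segment and sports pregame frees 56 s; slotting in cooking-show break (55 s) lifts the total to 540 at 121 s.
Nothing else within 128 s beats 540.

540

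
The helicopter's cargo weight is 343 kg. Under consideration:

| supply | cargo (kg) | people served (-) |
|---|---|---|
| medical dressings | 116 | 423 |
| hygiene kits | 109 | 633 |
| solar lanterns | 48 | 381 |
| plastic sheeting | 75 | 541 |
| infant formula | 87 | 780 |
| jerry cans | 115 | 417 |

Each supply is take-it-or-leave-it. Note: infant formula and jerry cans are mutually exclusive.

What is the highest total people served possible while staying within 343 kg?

2335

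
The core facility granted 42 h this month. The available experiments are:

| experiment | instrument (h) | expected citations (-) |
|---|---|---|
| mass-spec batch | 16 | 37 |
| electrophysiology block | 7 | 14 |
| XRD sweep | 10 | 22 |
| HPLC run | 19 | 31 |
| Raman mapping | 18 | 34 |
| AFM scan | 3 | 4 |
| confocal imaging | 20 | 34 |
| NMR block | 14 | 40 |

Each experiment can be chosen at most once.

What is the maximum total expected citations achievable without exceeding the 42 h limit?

The ratio ordering already packs tightly: mass-spec batch + XRD sweep + NMR block, 40 h, 99.
Nothing else within 42 h beats 99.

99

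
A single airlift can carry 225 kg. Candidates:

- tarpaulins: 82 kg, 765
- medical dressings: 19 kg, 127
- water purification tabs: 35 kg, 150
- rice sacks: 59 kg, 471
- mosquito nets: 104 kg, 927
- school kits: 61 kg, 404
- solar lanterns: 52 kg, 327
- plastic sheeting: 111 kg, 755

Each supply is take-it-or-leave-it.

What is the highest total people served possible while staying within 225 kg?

1842

Ranking by ratio (people served/kg): tarpaulins 9.33, mosquito nets 8.91, rice sacks 7.98.
The ratio heuristic lands on tarpaulins + medical dressings + mosquito nets (1819) but leaves 20 kg idle.
Dropping medical dressings frees 19 kg; slotting in water purification tabs (35 kg) lifts the total to 1842 at 221 kg.
The closest alternative, tarpaulins + medical dressings + mosquito nets, reaches only 1819.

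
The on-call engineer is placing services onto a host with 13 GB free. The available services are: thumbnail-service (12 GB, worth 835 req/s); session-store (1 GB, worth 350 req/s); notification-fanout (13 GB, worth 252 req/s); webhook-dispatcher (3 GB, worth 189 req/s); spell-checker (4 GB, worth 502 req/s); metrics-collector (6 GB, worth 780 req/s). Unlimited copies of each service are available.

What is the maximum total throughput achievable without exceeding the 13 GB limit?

4550

13×session-store uses 13 of the 13 GB and totals 4550.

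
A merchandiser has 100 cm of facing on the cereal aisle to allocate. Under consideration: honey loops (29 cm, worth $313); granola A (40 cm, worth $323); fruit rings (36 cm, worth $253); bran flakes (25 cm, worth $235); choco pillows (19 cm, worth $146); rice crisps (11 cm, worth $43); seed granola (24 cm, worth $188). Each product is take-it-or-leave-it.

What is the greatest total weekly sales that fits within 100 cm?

Taking the top-ratio products first gives honey loops + granola A + bran flakes for 871 (94 cm).
Replace granola A with choco pillows + seed granola: the trade gains 11 net, giving 882 at 97 cm.

882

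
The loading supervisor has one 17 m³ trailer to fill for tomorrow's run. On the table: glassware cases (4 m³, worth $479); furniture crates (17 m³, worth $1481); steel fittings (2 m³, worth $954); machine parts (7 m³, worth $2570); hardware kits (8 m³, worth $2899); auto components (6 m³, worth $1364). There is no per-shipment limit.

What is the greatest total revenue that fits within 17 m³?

7632

By revenue per m³: steel fittings 477.00, machine parts 367.14, hardware kits 362.38 lead.
The ratio ordering already packs tightly: 8×steel fittings, 16 m³, 7632.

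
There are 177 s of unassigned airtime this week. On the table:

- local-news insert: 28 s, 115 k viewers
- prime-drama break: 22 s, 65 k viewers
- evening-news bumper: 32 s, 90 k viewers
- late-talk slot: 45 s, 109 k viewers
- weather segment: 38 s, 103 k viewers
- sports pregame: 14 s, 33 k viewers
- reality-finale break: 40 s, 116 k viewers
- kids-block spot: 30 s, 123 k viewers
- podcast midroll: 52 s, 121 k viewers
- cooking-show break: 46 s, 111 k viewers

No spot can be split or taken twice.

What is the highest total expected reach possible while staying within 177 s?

Filling by ratio: local-news insert + prime-drama break + evening-news bumper + sports pregame + reality-finale break + kids-block spot for 542, with 11 s left unused.
Dropping evening-news bumper frees 32 s; slotting in weather segment (38 s) lifts the total to 555 at 172 s.
Every other selection either busts 177 s or fails to beat 555.

555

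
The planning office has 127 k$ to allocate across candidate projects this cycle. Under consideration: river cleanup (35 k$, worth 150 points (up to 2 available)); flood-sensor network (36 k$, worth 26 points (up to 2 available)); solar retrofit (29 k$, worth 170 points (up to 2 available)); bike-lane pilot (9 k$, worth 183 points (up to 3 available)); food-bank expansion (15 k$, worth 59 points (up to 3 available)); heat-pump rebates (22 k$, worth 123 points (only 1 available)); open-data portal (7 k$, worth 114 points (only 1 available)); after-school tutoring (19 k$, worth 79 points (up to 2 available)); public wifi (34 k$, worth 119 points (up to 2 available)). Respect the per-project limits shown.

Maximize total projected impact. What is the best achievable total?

1153

The ratio heuristic lands on 2×solar retrofit + 3×bike-lane pilot + heat-pump rebates + open-data portal (1126) but leaves 13 k$ idle.
Dropping heat-pump rebates frees 22 k$; slotting in river cleanup (35 k$) lifts the total to 1153 at 127 k$.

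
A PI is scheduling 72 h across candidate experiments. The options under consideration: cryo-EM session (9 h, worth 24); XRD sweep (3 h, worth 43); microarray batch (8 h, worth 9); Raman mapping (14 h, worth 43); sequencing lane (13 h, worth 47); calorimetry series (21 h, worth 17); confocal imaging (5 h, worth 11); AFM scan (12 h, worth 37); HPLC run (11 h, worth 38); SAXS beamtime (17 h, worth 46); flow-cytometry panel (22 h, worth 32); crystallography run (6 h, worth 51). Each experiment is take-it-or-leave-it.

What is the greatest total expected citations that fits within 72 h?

Greedy by ratio would take cryo-EM session + XRD sweep + Raman mapping + sequencing lane + AFM scan + HPLC run + crystallography run: 68 h used, total 283.
Dropping Raman mapping frees 14 h; slotting in SAXS beamtime (17 h) lifts the total to 286 at 71 h.
No other feasible combination exceeds 286.

286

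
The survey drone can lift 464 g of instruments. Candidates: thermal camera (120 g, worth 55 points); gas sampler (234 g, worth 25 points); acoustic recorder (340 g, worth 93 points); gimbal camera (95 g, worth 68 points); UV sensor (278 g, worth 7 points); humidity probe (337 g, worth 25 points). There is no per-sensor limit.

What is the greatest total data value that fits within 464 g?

4×gimbal camera uses 380 of the 464 g and totals 272.

272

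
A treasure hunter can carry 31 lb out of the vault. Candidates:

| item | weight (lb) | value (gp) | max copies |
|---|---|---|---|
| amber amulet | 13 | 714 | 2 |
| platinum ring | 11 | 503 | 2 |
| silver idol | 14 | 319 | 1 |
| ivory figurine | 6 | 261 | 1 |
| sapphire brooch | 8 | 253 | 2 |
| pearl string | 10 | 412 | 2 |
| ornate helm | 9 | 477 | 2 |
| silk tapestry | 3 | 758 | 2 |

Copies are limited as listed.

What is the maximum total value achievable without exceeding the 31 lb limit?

2733

Greedy by ratio would take amber amulet + ornate helm + 2×silk tapestry: 28 lb used, total 2707.
The 9 lb tied up in ornate helm is better spent on platinum ring — total rises to 2733 (30 lb).
Every other selection either busts 31 lb or exceeds an availability limit or fails to beat 2733.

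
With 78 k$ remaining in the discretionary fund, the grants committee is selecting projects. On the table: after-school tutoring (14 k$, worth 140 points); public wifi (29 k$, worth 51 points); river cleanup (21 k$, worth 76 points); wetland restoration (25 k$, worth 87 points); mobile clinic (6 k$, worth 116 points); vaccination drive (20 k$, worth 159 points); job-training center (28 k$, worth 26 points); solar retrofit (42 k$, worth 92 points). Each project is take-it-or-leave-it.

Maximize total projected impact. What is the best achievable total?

502

Taking the top-ratio projects first gives after-school tutoring + river cleanup + mobile clinic + vaccination drive for 491 (61 k$).
The 21 k$ tied up in river cleanup is better spent on wetland restoration — total rises to 502 (65 k$).
Every other selection either busts 78 k$ or fails to beat 502.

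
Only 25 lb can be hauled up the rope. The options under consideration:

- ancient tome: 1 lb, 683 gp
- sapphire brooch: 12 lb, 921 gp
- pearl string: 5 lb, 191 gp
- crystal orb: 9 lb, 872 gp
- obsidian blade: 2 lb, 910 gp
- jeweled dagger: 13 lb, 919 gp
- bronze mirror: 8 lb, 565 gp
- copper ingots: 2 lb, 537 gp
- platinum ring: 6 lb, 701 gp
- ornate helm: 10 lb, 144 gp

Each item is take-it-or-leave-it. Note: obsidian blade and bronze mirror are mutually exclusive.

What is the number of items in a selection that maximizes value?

6

Best achievable value is 3894.
For example ancient tome + pearl string + crystal orb + obsidian blade + copper ingots + platinum ring achieves it, using 25 lb.
Every optimal selection uses 6 items.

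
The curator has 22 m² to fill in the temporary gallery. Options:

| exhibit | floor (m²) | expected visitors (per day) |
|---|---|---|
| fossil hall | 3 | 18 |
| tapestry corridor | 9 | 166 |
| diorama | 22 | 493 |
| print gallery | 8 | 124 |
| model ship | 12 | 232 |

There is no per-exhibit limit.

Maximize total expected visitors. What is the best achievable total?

493

Density check — diorama 22.41, model ship 19.33, tapestry corridor 18.44 are the best per m².
Taking diorama: 22 m² used, 493 in expected visitors.
Every other selection either busts 22 m² or fails to beat 493.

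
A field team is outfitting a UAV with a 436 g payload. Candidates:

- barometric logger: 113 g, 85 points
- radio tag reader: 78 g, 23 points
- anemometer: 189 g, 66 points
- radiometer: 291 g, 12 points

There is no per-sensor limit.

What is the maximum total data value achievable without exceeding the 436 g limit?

278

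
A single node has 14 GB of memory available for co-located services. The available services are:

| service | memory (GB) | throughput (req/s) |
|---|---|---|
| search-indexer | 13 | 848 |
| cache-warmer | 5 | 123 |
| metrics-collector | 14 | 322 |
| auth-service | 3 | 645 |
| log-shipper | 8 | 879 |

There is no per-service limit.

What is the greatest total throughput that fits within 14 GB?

2580

By throughput per GB: auth-service 215.00, log-shipper 109.88, search-indexer 65.23 lead.
Best packing: 4×auth-service — 12 GB, 2580 total.
That's the maximum — no swap from here does better than 2580.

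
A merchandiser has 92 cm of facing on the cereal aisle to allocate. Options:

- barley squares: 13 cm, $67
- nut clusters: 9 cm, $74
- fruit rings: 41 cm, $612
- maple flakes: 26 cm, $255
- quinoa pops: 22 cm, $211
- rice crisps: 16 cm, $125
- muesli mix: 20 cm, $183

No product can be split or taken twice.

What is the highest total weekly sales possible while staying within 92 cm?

By weekly sales per cm: fruit rings 14.93, maple flakes 9.81, quinoa pops 9.59, muesli mix 9.15 lead.
Filling by ratio: fruit rings + maple flakes + quinoa pops for 1078, with 3 cm left unused.
Replace maple flakes with nut clusters + muesli mix: the trade gains 2 net, giving 1080 at 92 cm.

1080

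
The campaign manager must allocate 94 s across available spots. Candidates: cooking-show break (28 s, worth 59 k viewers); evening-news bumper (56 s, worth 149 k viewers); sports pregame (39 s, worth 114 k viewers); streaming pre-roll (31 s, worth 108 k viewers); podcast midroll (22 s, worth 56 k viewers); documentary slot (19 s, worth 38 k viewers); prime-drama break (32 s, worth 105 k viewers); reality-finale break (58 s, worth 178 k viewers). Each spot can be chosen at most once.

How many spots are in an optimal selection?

2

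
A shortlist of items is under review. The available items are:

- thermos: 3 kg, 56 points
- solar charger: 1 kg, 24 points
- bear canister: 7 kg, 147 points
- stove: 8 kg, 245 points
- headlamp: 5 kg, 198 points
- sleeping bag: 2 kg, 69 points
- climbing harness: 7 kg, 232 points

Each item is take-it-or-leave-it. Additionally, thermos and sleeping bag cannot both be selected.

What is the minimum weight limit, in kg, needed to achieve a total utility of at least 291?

Look for the lowest-weight combination reaching 291.
solar charger + headlamp + sleeping bag: 291 utility at 8 kg.
Any bundle with less than 8 kg falls short of 291.

8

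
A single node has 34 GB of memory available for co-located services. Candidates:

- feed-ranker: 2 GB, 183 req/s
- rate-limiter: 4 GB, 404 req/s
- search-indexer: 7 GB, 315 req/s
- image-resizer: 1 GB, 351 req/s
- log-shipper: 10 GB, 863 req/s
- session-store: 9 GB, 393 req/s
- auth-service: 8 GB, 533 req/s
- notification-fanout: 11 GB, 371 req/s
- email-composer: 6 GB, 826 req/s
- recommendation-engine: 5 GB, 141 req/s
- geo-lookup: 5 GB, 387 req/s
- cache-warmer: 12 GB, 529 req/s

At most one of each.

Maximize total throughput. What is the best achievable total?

Ranking by ratio (throughput/GB): image-resizer 351.00, email-composer 137.67, rate-limiter 101.00, feed-ranker 91.50.
Filling by ratio: feed-ranker + rate-limiter + image-resizer + log-shipper + email-composer + recommendation-engine + geo-lookup for 3155, with 1 GB left unused.
Replace feed-ranker and recommendation-engine with auth-service: the trade gains 209 net, giving 3364 at 34 GB.
Every other selection either busts 34 GB or fails to beat 3364.

3364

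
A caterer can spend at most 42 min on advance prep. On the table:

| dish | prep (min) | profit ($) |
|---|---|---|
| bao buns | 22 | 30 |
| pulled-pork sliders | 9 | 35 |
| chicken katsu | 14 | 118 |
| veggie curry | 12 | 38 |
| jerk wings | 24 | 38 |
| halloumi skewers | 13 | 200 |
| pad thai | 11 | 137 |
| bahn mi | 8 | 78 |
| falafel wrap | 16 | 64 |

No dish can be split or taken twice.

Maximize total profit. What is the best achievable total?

455

A density-first pass picks pulled-pork sliders + halloumi skewers + pad thai + bahn mi — 450 at 41 min.
Replace pulled-pork sliders and bahn mi with chicken katsu: the trade gains 5 net, giving 455 at 38 min.
Every other selection either busts 42 min or fails to beat 455.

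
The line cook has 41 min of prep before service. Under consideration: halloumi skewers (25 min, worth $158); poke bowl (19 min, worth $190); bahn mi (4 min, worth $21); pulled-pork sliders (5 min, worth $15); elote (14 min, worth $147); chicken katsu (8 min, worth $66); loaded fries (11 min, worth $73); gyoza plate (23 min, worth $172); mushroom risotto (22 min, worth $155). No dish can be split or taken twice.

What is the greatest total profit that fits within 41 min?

403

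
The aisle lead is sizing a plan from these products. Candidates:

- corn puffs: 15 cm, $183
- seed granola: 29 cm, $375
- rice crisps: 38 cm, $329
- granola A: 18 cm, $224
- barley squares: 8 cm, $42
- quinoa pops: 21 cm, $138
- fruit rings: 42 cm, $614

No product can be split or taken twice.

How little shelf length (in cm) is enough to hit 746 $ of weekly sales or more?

57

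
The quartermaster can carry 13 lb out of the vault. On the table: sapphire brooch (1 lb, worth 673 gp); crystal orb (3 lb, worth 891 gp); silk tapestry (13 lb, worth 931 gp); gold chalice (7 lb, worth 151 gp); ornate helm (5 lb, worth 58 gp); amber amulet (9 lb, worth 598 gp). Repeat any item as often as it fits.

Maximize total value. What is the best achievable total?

8749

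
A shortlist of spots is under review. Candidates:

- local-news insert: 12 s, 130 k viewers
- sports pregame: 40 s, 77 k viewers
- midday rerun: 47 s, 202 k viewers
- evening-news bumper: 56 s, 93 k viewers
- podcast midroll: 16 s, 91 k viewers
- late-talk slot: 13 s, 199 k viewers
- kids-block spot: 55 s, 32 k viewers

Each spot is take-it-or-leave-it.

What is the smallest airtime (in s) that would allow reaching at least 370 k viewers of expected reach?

41

Look for the lowest-airtime combination reaching 370.
local-news insert + podcast midroll + late-talk slot reaches 420 using 41 s.
Any bundle with less than 41 s falls short of 370.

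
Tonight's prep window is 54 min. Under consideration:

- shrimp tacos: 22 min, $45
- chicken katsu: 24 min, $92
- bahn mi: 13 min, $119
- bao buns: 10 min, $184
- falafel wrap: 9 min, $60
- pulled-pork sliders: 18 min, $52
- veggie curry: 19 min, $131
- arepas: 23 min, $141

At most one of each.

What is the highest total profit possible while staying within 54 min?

Ranking by ratio (profit/min): bao buns 18.40, bahn mi 9.15, veggie curry 6.89, falafel wrap 6.67.
Taking bahn mi + bao buns + falafel wrap + veggie curry: 51 min used, 494 in profit.
Next best is bao buns + veggie curry + arepas at 456 (52 min) — short by 38.

494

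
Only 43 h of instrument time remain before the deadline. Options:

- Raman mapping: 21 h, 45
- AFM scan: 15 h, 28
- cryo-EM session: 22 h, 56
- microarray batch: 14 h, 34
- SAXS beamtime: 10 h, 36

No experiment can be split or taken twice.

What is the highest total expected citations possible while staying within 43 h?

101

The ratio heuristic lands on cryo-EM session + SAXS beamtime (92) but leaves 11 h idle.
Dropping SAXS beamtime frees 10 h; slotting in Raman mapping (21 h) lifts the total to 101 at 43 h.
An exhaustive check of the 32 subsets confirms 101.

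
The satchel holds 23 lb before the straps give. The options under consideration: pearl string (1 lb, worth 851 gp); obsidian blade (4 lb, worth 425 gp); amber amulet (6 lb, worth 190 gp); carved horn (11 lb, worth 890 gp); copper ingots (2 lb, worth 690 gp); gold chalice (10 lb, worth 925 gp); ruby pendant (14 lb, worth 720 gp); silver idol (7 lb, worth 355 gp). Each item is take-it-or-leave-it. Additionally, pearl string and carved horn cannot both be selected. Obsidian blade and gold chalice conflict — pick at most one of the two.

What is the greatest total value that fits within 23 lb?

Pearl string + copper ingots + gold chalice + silver idol uses 20 of the 23 lb and totals 2821.
Every other selection either busts 23 lb or breaks a pairing rule or fails to beat 2821.

2821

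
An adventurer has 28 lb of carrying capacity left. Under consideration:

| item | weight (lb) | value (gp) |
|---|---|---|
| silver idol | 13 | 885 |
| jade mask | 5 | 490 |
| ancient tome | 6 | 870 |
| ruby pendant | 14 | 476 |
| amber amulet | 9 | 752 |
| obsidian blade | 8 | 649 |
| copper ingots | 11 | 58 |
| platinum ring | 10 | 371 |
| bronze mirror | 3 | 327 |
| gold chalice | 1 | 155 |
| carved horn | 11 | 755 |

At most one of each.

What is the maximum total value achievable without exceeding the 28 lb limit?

Ranking by ratio (value/lb): gold chalice 155.00, ancient tome 145.00, bronze mirror 109.00.
A density-first pass picks jade mask + ancient tome + amber amulet + bronze mirror + gold chalice — 2594 at 24 lb.
Dropping bronze mirror and gold chalice frees 4 lb; slotting in obsidian blade (8 lb) lifts the total to 2761 at 28 lb.
The closest alternative, ancient tome + amber amulet + obsidian blade + bronze mirror + gold chalice, reaches only 2753.

2761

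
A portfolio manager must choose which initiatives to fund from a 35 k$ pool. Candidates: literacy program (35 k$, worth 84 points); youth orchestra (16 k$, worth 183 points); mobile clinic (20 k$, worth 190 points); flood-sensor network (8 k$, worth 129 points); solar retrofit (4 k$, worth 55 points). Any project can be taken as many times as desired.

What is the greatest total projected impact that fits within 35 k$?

516

Ranking by ratio (projected impact/k$): flood-sensor network 16.12, solar retrofit 13.75, youth orchestra 11.44, mobile clinic 9.50.
The ratio ordering already packs tightly: 4×flood-sensor network, 32 k$, 516.
Every other selection either busts 35 k$ or fails to beat 516.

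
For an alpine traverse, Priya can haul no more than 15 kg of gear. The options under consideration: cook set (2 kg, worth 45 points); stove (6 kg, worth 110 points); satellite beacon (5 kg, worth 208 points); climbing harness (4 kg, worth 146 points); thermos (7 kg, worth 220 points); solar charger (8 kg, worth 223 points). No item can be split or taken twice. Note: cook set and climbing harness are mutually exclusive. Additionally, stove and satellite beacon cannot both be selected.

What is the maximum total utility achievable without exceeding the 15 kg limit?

476

Density check — satellite beacon 41.60, climbing harness 36.50, thermos 31.43 are the best per kg.
Best packing: cook set + satellite beacon + solar charger — 15 kg, 476 total.
The closest alternative, cook set + satellite beacon + thermos, reaches only 473.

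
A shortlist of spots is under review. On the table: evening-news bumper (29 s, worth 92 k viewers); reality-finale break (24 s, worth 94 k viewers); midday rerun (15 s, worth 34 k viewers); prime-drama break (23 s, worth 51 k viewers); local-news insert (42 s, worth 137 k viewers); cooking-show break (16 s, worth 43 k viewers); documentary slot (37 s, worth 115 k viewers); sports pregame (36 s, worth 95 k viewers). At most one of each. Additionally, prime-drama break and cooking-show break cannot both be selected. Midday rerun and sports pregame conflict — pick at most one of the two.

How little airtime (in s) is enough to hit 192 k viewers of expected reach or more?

61

Need the lightest bundle worth ≥ 192.
reality-finale break + documentary slot: 209 expected reach at 61 s.
Any bundle with less than 61 s falls short of 192.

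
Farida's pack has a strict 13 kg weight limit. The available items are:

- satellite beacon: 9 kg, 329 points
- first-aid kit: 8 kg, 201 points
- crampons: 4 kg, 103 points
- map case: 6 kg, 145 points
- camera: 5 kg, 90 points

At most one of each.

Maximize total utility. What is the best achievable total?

Taking satellite beacon + crampons: 13 kg used, 432 in utility.

432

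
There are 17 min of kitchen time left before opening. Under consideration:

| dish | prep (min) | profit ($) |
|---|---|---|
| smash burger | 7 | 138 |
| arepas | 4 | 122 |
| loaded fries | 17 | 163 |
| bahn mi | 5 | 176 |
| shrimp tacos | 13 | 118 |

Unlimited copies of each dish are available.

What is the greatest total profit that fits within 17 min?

Ranking by ratio (profit/min): bahn mi 35.20, arepas 30.50, smash burger 19.71, loaded fries 9.59.
Taking the top-ratio dishes first gives 3×bahn mi for 528 (15 min).
Dropping 2×bahn mi frees 10 min; slotting in 3×arepas (12 min) lifts the total to 542 at 17 min.

542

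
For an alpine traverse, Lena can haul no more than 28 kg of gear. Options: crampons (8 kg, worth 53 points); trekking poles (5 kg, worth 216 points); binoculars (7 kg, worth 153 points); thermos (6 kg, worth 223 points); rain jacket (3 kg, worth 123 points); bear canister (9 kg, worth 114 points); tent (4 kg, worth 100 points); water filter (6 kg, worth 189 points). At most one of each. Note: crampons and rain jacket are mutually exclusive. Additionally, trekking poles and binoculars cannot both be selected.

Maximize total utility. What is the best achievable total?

851

By utility per kg: trekking poles 43.20, rain jacket 41.00, thermos 37.17, water filter 31.50 lead.
The ratio ordering already packs tightly: trekking poles + thermos + rain jacket + tent + water filter, 24 kg, 851.
The closest alternative, binoculars + thermos + rain jacket + tent + water filter, reaches only 788.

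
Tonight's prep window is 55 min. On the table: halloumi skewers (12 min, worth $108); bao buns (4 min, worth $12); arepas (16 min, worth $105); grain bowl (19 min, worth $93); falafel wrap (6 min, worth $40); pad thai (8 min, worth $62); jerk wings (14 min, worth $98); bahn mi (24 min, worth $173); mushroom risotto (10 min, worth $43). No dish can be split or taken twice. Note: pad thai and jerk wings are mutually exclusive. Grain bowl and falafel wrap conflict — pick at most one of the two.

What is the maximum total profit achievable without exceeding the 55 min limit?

395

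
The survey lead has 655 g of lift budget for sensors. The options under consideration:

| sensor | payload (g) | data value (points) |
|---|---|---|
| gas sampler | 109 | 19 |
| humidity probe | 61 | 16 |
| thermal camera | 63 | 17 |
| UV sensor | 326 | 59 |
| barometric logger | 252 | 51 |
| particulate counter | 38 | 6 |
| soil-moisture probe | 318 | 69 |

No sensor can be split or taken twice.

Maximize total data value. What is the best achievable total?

Density check — thermal camera 0.27, humidity probe 0.26, soil-moisture probe 0.22 are the best per g.
The ratio heuristic lands on gas sampler + humidity probe + thermal camera + particulate counter + soil-moisture probe (127) but leaves 66 g idle.
Dropping gas sampler and humidity probe and particulate counter frees 208 g; slotting in barometric logger (252 g) lifts the total to 137 at 633 g.
Next best is humidity probe + barometric logger + soil-moisture probe at 136 (631 g) — short by 1.

137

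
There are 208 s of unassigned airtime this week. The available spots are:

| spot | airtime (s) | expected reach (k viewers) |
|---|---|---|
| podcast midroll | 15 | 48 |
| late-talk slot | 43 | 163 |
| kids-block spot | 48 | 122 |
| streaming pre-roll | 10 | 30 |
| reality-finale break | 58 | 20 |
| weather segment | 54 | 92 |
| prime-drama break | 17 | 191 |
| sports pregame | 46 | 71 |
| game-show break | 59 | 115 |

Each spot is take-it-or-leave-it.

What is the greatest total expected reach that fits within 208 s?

669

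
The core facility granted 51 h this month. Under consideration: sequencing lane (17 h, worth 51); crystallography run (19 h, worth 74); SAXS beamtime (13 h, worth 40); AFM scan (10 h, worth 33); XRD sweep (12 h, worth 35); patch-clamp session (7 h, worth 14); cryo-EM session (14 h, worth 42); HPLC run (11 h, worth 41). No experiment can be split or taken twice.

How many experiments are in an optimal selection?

4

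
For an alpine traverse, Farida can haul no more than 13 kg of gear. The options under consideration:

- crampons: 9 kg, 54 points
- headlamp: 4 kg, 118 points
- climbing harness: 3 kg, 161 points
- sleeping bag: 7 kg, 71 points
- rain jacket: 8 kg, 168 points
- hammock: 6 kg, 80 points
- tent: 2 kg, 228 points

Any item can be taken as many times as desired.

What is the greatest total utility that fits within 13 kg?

1368

By utility per kg: tent 114.00, climbing harness 53.67, headlamp 29.50 lead.
The ratio ordering already packs tightly: 6×tent, 12 kg, 1368.
That's the maximum — no swap from here does better than 1368.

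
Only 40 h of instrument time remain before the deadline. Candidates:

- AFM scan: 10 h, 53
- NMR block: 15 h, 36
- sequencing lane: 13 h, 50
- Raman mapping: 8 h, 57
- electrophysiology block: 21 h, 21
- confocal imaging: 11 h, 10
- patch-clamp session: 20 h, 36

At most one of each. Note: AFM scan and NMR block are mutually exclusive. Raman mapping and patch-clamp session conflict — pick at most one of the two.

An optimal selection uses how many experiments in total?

3

Best achievable expected citations is 160.
One optimal bundle: AFM scan + sequencing lane + Raman mapping (31 h).
All optima have 3 experiments.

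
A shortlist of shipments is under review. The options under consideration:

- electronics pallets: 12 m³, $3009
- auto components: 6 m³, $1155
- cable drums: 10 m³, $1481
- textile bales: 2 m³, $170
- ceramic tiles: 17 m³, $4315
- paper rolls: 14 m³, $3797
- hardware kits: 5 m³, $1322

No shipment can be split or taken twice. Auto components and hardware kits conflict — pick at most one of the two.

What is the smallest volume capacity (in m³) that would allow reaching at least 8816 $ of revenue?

36

Look for the lowest-volume combination reaching 8816.
electronics pallets + textile bales + ceramic tiles + hardware kits reaches 8816 using 36 m³.
Any bundle with less than 36 m³ falls short of 8816.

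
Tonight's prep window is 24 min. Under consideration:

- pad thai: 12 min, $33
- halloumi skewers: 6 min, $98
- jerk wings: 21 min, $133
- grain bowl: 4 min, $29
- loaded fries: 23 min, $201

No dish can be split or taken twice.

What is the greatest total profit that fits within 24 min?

Filling by ratio: pad thai + halloumi skewers + grain bowl for 160, with 2 min left unused.
Dropping pad thai and halloumi skewers and grain bowl frees 22 min; slotting in loaded fries (23 min) lifts the total to 201 at 23 min.
Every other selection either busts 24 min or fails to beat 201.

201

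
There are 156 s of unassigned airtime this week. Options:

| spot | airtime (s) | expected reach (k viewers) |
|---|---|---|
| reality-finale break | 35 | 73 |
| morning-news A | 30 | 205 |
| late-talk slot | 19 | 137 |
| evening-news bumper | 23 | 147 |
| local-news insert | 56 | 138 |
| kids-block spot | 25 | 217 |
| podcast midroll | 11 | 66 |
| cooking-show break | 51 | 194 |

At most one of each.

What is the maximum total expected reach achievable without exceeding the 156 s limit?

900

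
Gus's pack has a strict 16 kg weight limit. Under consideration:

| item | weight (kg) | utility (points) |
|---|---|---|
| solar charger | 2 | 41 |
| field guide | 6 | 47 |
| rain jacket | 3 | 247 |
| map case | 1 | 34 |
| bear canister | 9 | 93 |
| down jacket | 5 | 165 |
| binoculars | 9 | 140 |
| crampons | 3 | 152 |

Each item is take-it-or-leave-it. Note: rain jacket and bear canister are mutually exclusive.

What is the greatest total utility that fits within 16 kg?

Solar charger + rain jacket + map case + down jacket + crampons uses 14 of the 16 kg and totals 639.

639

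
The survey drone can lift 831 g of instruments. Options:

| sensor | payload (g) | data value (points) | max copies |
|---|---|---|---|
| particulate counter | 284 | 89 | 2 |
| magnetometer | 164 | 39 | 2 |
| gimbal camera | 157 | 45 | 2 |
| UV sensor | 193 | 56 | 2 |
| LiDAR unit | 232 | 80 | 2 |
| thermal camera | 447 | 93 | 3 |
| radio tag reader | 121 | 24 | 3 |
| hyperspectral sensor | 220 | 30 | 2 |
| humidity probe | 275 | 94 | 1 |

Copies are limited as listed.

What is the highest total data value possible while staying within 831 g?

Ranking by ratio (data value/g): LiDAR unit 0.34, humidity probe 0.34, particulate counter 0.31.
Filling by ratio: 2×LiDAR unit + humidity probe for 254, with 92 g left unused.
The 232 g tied up in LiDAR unit is better spent on 2×gimbal camera — total rises to 264 (821 g).
That's the maximum — no swap from here does better than 264.

264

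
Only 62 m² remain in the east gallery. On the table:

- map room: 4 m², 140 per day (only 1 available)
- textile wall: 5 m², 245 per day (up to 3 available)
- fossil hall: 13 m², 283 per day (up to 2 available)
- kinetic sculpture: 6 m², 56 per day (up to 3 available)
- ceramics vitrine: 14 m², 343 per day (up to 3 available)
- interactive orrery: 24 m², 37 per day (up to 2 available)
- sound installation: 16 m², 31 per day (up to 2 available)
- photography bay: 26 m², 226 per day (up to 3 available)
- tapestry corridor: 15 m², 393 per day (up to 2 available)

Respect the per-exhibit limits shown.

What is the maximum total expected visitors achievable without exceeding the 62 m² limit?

1954

Taking the top-ratio exhibits first gives map room + 3×textile wall + fossil hall + 2×tapestry corridor for 1944 (62 m²).
Dropping fossil hall and tapestry corridor frees 28 m²; slotting in 2×ceramics vitrine (28 m²) lifts the total to 1954 at 62 m².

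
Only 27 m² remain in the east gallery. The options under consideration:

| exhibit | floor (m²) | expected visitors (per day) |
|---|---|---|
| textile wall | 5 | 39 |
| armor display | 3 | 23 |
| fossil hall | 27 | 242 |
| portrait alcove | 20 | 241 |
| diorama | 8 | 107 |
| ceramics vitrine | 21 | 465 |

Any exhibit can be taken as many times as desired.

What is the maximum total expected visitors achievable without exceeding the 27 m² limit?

511

Density check — ceramics vitrine 22.14, diorama 13.38, portrait alcove 12.05, fossil hall 8.96 are the best per m².
A density-first pass picks textile wall + ceramics vitrine — 504 at 26 m².
Dropping textile wall frees 5 m²; slotting in 2×armor display (6 m²) lifts the total to 511 at 27 m².
Every other selection either busts 27 m² or fails to beat 511.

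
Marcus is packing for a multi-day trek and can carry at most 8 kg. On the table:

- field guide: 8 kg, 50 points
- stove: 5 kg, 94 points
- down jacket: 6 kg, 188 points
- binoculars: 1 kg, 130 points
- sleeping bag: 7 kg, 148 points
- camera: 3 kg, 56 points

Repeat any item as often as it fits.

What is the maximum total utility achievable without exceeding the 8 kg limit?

1040

Best packing: 8×binoculars — 8 kg, 1040 total.
No other feasible combination exceeds 1040.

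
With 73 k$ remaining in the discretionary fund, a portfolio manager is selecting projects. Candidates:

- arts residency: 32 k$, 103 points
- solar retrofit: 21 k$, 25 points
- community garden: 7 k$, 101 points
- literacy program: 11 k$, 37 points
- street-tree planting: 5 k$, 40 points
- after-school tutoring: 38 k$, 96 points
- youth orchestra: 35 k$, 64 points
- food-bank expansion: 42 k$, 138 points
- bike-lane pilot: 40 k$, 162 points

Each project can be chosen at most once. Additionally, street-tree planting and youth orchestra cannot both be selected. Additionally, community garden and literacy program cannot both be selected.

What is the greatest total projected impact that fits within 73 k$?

328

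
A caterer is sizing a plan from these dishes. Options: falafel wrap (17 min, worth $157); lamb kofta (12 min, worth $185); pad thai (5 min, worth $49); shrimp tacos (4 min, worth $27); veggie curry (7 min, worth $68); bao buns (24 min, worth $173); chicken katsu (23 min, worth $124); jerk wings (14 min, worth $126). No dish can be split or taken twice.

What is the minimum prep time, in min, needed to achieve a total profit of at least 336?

Need the lightest bundle worth ≥ 336.
falafel wrap + lamb kofta reaches 342 using 29 min.
Below 29 min the best achievable stays under 336.

29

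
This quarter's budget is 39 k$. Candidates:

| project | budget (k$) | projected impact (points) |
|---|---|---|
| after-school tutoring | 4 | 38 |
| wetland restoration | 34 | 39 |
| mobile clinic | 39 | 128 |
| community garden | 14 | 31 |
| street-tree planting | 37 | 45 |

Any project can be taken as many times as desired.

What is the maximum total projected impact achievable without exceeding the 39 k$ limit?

Taking 9×after-school tutoring: 36 k$ used, 342 in projected impact.
That's the maximum — no swap from here does better than 342.

342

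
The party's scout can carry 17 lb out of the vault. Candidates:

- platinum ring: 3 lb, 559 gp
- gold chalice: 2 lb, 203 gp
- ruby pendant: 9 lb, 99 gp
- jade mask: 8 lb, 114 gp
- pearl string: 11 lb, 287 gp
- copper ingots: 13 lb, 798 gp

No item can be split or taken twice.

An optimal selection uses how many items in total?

2

Optimal total is 1357.
platinum ring + copper ingots hits 1357 at 16 lb.
All optima have 2 items.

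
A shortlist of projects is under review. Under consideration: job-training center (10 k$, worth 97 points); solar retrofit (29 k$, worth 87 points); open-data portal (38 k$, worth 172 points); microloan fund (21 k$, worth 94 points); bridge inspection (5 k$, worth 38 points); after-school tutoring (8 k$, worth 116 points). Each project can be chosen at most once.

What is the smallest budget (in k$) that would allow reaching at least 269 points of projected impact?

39

Need the lightest bundle worth ≥ 269.
Taking job-training center + microloan fund + after-school tutoring gives 307 (≥ 269) for 39 k$.
Below 39 k$ the best achievable stays under 269.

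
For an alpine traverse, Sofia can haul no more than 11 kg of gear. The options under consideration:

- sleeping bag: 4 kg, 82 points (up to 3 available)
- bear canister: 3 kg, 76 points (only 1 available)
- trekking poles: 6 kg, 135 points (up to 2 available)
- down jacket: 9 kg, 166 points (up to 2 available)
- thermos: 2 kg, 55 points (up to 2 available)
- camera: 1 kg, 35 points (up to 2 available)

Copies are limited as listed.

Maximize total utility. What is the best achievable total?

283

Ranking by ratio (utility/kg): camera 35.00, thermos 27.50, bear canister 25.33, trekking poles 22.50.
Greedy by ratio would take bear canister + 2×thermos + 2×camera: 9 kg used, total 256.
Dropping thermos frees 2 kg; slotting in sleeping bag (4 kg) lifts the total to 283 at 11 kg.
Every other selection either busts 11 kg or exceeds an availability limit or fails to beat 283.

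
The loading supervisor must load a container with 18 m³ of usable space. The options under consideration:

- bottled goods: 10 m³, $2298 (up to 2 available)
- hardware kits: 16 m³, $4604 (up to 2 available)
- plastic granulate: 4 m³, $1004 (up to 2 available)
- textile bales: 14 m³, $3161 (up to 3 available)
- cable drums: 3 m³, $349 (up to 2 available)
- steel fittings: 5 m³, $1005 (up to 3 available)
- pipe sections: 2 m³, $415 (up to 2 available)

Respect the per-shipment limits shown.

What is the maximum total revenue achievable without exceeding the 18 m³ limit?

Density check — hardware kits 287.75, plastic granulate 251.00, bottled goods 229.80 are the best per m³.
The ratio ordering already packs tightly: hardware kits + pipe sections, 18 m³, 5019.
Nothing else within 18 m³ beats 5019.

5019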